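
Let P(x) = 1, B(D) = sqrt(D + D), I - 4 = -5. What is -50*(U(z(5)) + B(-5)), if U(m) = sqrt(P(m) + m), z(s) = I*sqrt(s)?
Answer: -50*sqrt(1 - sqrt(5)) - 50*I*sqrt(10) ≈ -213.7*I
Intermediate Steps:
I = -1 (I = 4 - 5 = -1)
B(D) = sqrt(2)*sqrt(D) (B(D) = sqrt(2*D) = sqrt(2)*sqrt(D))
z(s) = -sqrt(s)
U(m) = sqrt(1 + m)
-50*(U(z(5)) + B(-5)) = -50*(sqrt(1 - sqrt(5)) + sqrt(2)*sqrt(-5)) = -50*(sqrt(1 - sqrt(5)) + sqrt(2)*(I*sqrt(5))) = -50*(sqrt(1 - sqrt(5)) + I*sqrt(10)) = -50*sqrt(1 - sqrt(5)) - 50*I*sqrt(10)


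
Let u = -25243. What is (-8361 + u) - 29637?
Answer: -63241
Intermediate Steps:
(-8361 + u) - 29637 = (-8361 - 25243) - 29637 = -33604 - 29637 = -63241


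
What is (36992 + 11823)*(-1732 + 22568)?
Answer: 1017109340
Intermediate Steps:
(36992 + 11823)*(-1732 + 22568) = 48815*20836 = 1017109340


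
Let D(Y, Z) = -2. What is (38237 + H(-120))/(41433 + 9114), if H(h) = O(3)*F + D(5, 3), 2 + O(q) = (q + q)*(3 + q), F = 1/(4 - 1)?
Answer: 114739/151641 ≈ 0.75665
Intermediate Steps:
F = ⅓ (F = 1/3 = ⅓ ≈ 0.33333)
O(q) = -2 + 2*q*(3 + q) (O(q) = -2 + (q + q)*(3 + q) = -2 + (2*q)*(3 + q) = -2 + 2*q*(3 + q))
H(h) = 28/3 (H(h) = (-2 + 2*3² + 6*3)*(⅓) - 2 = (-2 + 2*9 + 18)*(⅓) - 2 = (-2 + 18 + 18)*(⅓) - 2 = 34*(⅓) - 2 = 34/3 - 2 = 28/3)
(38237 + H(-120))/(41433 + 9114) = (38237 + 28/3)/(41433 + 9114) = (114739/3)/50547 = (114739/3)*(1/50547) = 114739/151641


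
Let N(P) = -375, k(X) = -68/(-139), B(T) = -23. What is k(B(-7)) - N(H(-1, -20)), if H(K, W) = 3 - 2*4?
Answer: 52193/139 ≈ 375.49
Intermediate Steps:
H(K, W) = -5 (H(K, W) = 3 - 8 = -5)
k(X) = 68/139 (k(X) = -68*(-1/139) = 68/139)
k(B(-7)) - N(H(-1, -20)) = 68/139 - 1*(-375) = 68/139 + 375 = 52193/139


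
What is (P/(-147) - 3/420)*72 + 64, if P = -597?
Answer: 87194/245 ≈ 355.89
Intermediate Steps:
(P/(-147) - 3/420)*72 + 64 = (-597/(-147) - 3/420)*72 + 64 = (-597*(-1/147) - 3*1/420)*72 + 64 = (199/49 - 1/140)*72 + 64 = (3973/980)*72 + 64 = 71514/245 + 64 = 87194/245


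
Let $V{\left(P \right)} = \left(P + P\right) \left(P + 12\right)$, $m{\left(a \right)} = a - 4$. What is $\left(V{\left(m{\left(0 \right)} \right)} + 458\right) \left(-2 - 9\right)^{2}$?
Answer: $47674$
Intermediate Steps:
$m{\left(a \right)} = -4 + a$ ($m{\left(a \right)} = a - 4 = -4 + a$)
$V{\left(P \right)} = 2 P \left(12 + P\right)$
$\left(V{\left(m{\left(0 \right)} \right)} + 458\right) \left(-2 - 9\right)^{2} = \left(2 \left(-4 + 0\right) \left(12 + \left(-4 + 0\right)\right) + 458\right) \left(-2 - 9\right)^{2} = \left(2 \left(-4\right) \left(12 - 4\right) + 458\right) \left(-11\right)^{2} = \left(2 \left(-4\right) 8 + 458\right) 121 = \left(-64 + 458\right) 121 = 394 \cdot 121 = 47674$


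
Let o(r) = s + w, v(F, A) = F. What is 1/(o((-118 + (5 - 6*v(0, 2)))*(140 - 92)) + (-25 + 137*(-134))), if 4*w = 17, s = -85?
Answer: -4/73855 ≈ -5.4160e-5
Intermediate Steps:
w = 17/4 (w = (¼)*17 = 17/4 ≈ 4.2500)
o(r) = -323/4 (o(r) = -85 + 17/4 = -323/4)
1/(o((-118 + (5 - 6*v(0, 2)))*(140 - 92)) + (-25 + 137*(-134))) = 1/(-323/4 + (-25 + 137*(-134))) = 1/(-323/4 + (-25 - 18358)) = 1/(-323/4 - 18383) = 1/(-73855/4) = -4/73855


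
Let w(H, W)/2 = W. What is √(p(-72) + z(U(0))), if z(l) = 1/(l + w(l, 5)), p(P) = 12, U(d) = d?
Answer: 11*√10/10 ≈ 3.4785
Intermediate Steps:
w(H, W) = 2*W
z(l) = 1/(10 + l) (z(l) = 1/(l + 2*5) = 1/(l + 10) = 1/(10 + l))
√(p(-72) + z(U(0))) = √(12 + 1/(10 + 0)) = √(12 + 1/10) = √(12 + ⅒) = √(121/10) = 11*√10/10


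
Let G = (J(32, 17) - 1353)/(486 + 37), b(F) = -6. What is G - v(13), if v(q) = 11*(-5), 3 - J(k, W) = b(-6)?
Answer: 27421/523 ≈ 52.430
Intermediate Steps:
J(k, W) = 9 (J(k, W) = 3 - 1*(-6) = 3 + 6 = 9)
v(q) = -55
G = -1344/523 (G = (9 - 1353)/(486 + 37) = -1344/523 ≈ -2.5698)
G - v(13) = -1344/523 - 1*(-55) = -1344/523 + 55 = 27421/523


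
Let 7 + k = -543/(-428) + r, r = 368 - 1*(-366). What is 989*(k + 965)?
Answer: 716747091/428 ≈ 1.6746e+6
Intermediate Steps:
r = 734 (r = 368 + 366 = 734)
k = 311699/428 (k = -7 + (-543/(-428) + 734) = -7 + (-543*(-1/428) + 734) = -7 + (543/428 + 734) = -7 + 314695/428 = 311699/428 ≈ 728.27)
989*(k + 965) = 989*(311699/428 + 965) = 989*(724719/428) = 716747091/428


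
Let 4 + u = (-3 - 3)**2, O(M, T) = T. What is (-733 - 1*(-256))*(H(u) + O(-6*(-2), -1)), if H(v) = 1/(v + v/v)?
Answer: 5088/11 ≈ 462.55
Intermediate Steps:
u = 32 (u = -4 + (-3 - 3)**2 = -4 + (-6)**2 = -4 + 36 = 32)
H(v) = 1/(1 + v) (H(v) = 1/(v + 1) = 1/(1 + v))
(-733 - 1*(-256))*(H(u) + O(-6*(-2), -1)) = (-733 - 1*(-256))*(1/(1 + 32) - 1) = (-733 + 256)*(1/33 - 1) = -477*(1/33 - 1) = -477*(-32/33) = 5088/11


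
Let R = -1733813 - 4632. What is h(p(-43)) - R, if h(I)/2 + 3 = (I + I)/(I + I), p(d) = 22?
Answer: 1738441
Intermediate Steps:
R = -1738445
h(I) = -4 (h(I) = -6 + 2*((I + I)/(I + I)) = -6 + 2*((2*I)/((2*I))) = -6 + 2*((2*I)*(1/(2*I))) = -6 + 2*1 = -6 + 2 = -4)
h(p(-43)) - R = -4 - 1*(-1738445) = -4 + 1738445 = 1738441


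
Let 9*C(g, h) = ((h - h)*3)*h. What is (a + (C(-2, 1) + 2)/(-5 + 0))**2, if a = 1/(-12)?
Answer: 841/3600 ≈ 0.23361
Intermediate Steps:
C(g, h) = 0 (C(g, h) = (((h - h)*3)*h)/9 = ((0*3)*h)/9 = (0*h)/9 = (1/9)*0 = 0)
a = -1/12 ≈ -0.083333
(a + (C(-2, 1) + 2)/(-5 + 0))**2 = (-1/12 + (0 + 2)/(-5 + 0))**2 = (-1/12 + 2/(-5))**2 = (-1/12 + 2*(-1/5))**2 = (-1/12 - 2/5)**2 = (-29/60)**2 = 841/3600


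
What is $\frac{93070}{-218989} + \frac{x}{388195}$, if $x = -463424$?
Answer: $- \frac{137614066986}{85010434855} \approx -1.6188$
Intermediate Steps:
$\frac{93070}{-218989} + \frac{x}{388195} = \frac{93070}{-218989} - \frac{463424}{388195} = 93070 \left(- \frac{1}{218989}\right) - \frac{463424}{388195} = - \frac{93070}{218989} - \frac{463424}{388195} = - \frac{137614066986}{85010434855}$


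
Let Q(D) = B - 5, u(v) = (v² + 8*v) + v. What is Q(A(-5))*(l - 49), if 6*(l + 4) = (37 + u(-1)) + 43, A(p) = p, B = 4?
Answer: 41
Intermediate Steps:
u(v) = v² + 9*v
Q(D) = -1 (Q(D) = 4 - 5 = -1)
l = 8 (l = -4 + ((37 - (9 - 1)) + 43)/6 = -4 + ((37 - 1*8) + 43)/6 = -4 + ((37 - 8) + 43)/6 = -4 + (29 + 43)/6 = -4 + (⅙)*72 = -4 + 12 = 8)
Q(A(-5))*(l - 49) = -(8 - 49) = -1*(-41) = 41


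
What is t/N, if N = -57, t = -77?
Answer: 77/57 ≈ 1.3509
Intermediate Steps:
t/N = -77/(-57) = -77*(-1/57) = 77/57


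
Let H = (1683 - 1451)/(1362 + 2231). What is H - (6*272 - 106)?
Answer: -5482686/3593 ≈ -1525.9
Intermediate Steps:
H = 232/3593 ≈ 0.064570
H - (6*272 - 106) = 232/3593 - (6*272 - 106) = 232/3593 - (1632 - 106) = 232/3593 - 1*1526 = 232/3593 - 1526 = -5482686/3593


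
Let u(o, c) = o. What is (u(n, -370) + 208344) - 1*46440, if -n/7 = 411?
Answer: 159027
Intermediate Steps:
n = -2877 (n = -7*411 = -2877)
(u(n, -370) + 208344) - 1*46440 = (-2877 + 208344) - 1*46440 = 205467 - 46440 = 159027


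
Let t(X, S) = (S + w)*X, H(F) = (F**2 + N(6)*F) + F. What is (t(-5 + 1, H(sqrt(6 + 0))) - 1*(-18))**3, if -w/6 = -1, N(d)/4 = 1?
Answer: -243000 - 102000*sqrt(6) ≈ -4.9285e+5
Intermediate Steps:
N(d) = 4 (N(d) = 4*1 = 4)
w = 6 (w = -6*(-1) = 6)
H(F) = F**2 + 5*F (H(F) = (F**2 + 4*F) + F = F**2 + 5*F)
t(X, S) = X*(6 + S) (t(X, S) = (S + 6)*X = (6 + S)*X = X*(6 + S))
(t(-5 + 1, H(sqrt(6 + 0))) - 1*(-18))**3 = ((-5 + 1)*(6 + sqrt(6 + 0)*(5 + sqrt(6 + 0))) - 1*(-18))**3 = (-4*(6 + sqrt(6)*(5 + sqrt(6))) + 18)**3 = ((-24 - 4*sqrt(6)*(5 + sqrt(6))) + 18)**3 = (-6 - 4*sqrt(6)*(5 + sqrt(6)))**3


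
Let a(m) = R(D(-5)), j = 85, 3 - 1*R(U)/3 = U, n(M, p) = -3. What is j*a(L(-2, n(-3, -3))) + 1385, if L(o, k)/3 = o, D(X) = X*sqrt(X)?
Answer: 2150 + 1275*I*sqrt(5) ≈ 2150.0 + 2851.0*I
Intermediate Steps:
D(X) = X**(3/2)
R(U) = 9 - 3*U
L(o, k) = 3*o
a(m) = 9 + 15*I*sqrt(5) (a(m) = 9 - (-15)*I*sqrt(5) = 9 + 15*I*sqrt(5))
j*a(L(-2, n(-3, -3))) + 1385 = 85*(9 + 15*I*sqrt(5)) + 1385 = (765 + 1275*I*sqrt(5)) + 1385 = 2150 + 1275*I*sqrt(5)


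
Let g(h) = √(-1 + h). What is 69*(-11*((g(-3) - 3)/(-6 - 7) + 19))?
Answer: -189750/13 + 1518*I/13 ≈ -14596.0 + 116.77*I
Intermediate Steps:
69*(-11*((g(-3) - 3)/(-6 - 7) + 19)) = 69*(-11*((√(-1 - 3) - 3)/(-6 - 7) + 19)) = 69*(-11*((√(-4) - 3)/(-13) + 19)) = 69*(-11*((2*I - 3)*(-1/13) + 19)) = 69*(-11*((-3 + 2*I)*(-1/13) + 19)) = 69*(-11*((3/13 - 2*I/13) + 19)) = 69*(-11*(250/13 - 2*I/13)) = 69*(-2750/13 + 22*I/13) = -189750/13 + 1518*I/13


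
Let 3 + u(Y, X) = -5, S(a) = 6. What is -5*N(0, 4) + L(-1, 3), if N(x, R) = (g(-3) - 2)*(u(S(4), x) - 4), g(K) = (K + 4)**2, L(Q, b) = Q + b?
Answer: -58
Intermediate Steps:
u(Y, X) = -8 (u(Y, X) = -3 - 5 = -8)
g(K) = (4 + K)**2
N(x, R) = 12 (N(x, R) = ((4 - 3)**2 - 2)*(-8 - 4) = (1**2 - 2)*(-12) = (1 - 2)*(-12) = -1*(-12) = 12)
-5*N(0, 4) + L(-1, 3) = -5*12 + (-1 + 3) = -60 + 2 = -58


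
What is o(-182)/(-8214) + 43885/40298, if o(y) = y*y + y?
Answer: -483512663/165503886 ≈ -2.9215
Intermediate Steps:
o(y) = y + y² (o(y) = y² + y = y + y²)
o(-182)/(-8214) + 43885/40298 = -182*(1 - 182)/(-8214) + 43885/40298 = -182*(-181)*(-1/8214) + 43885*(1/40298) = 32942*(-1/8214) + 43885/40298 = -16471/4107 + 43885/40298 = -483512663/165503886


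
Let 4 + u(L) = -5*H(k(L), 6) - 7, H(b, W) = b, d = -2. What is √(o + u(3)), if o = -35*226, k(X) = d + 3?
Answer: I*√7926 ≈ 89.028*I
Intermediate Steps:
k(X) = 1 (k(X) = -2 + 3 = 1)
u(L) = -16 (u(L) = -4 + (-5*1 - 7) = -4 + (-5 - 7) = -4 - 12 = -16)
o = -7910
√(o + u(3)) = √(-7910 - 16) = √(-7926) = I*√7926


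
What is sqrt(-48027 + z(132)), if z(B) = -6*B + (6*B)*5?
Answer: I*sqrt(44859) ≈ 211.8*I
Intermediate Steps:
z(B) = 24*B (z(B) = -6*B + 30*B = 24*B)
sqrt(-48027 + z(132)) = sqrt(-48027 + 24*132) = sqrt(-48027 + 3168) = sqrt(-44859) = I*sqrt(44859)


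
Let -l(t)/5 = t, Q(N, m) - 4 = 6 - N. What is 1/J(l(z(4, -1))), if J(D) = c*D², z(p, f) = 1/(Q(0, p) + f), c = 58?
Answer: 81/1450 ≈ 0.055862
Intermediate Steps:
Q(N, m) = 10 - N (Q(N, m) = 4 + (6 - N) = 10 - N)
z(p, f) = 1/(10 + f) (z(p, f) = 1/((10 - 1*0) + f) = 1/((10 + 0) + f) = 1/(10 + f))
l(t) = -5*t
J(D) = 58*D²
1/J(l(z(4, -1))) = 1/(58*(-5/(10 - 1))²) = 1/(58*(-5/9)²) = 1/(58*(25/81)) = 1/(1450/81) = 81/1450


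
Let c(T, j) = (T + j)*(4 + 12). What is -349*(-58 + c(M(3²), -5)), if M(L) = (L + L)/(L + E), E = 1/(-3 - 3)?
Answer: 1949514/53 ≈ 36783.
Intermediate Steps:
E = -⅙ (E = 1/(-6) = -⅙ ≈ -0.16667)
M(L) = 2*L/(-⅙ + L) (M(L) = (L + L)/(L - ⅙) = (2*L)/(-⅙ + L) = 2*L/(-⅙ + L))
c(T, j) = 16*T + 16*j (c(T, j) = (T + j)*16 = 16*T + 16*j)
-349*(-58 + c(M(3²), -5)) = -349*(-58 + (16*(12*3²/(-1 + 6*3²)) + 16*(-5))) = -349*(-58 + (16*(12*9/(-1 + 6*9)) - 80)) = -349*(-58 + (16*(12*9/(-1 + 54)) - 80)) = -349*(-58 + (16*(12*9/53) - 80)) = -349*(-58 + (16*(12*9*(1/53)) - 80)) = -349*(-58 + (16*(108/53) - 80)) = -349*(-58 + (1728/53 - 80)) = -349*(-58 - 2512/53) = -349*(-5586/53) = 1949514/53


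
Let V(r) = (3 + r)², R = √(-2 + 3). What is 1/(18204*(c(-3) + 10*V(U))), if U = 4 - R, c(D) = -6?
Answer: 1/6444216 ≈ 1.5518e-7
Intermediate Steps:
R = 1 (R = √1 = 1)
U = 3 (U = 4 - 1*1 = 4 - 1 = 3)
1/(18204*(c(-3) + 10*V(U))) = 1/(18204*(-6 + 10*(3 + 3)²)) = 1/(18204*(-6 + 10*6²)) = 1/(18204*(-6 + 10*36)) = 1/(18204*(-6 + 360)) = (1/18204)/354 = (1/18204)*(1/354) = 1/6444216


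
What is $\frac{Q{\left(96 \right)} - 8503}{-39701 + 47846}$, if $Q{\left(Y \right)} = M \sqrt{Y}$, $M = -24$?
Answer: $- \frac{8503}{8145} - \frac{32 \sqrt{6}}{2715} \approx -1.0728$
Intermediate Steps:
$Q{\left(Y \right)} = - 24 \sqrt{Y}$
$\frac{Q{\left(96 \right)} - 8503}{-39701 + 47846} = \frac{- 24 \sqrt{96} - 8503}{-39701 + 47846} = \frac{- 24 \cdot 4 \sqrt{6} - 8503}{8145} = \left(- 96 \sqrt{6} - 8503\right) \frac{1}{8145} = \left(-8503 - 96 \sqrt{6}\right) \frac{1}{8145} = - \frac{8503}{8145} - \frac{32 \sqrt{6}}{2715}$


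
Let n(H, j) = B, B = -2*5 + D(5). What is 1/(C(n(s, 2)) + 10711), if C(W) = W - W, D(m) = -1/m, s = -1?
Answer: 1/10711 ≈ 9.3362e-5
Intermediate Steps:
B = -51/5 (B = -2*5 - 1/5 = -10 - 1*⅕ = -10 - ⅕ = -51/5 ≈ -10.200)
n(H, j) = -51/5
C(W) = 0
1/(C(n(s, 2)) + 10711) = 1/(0 + 10711) = 1/10711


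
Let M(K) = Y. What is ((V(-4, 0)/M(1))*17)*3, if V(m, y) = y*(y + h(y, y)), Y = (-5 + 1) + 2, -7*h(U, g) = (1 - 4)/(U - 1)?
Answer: 0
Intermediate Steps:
h(U, g) = 3/(7*(-1 + U)) (h(U, g) = -(1 - 4)/(7*(U - 1)) = -(-3)/(7*(-1 + U)) = 3/(7*(-1 + U)))
Y = -2 (Y = -4 + 2 = -2)
M(K) = -2
V(m, y) = y*(y + 3/(7*(-1 + y)))
((V(-4, 0)/M(1))*17)*3 = ((((⅐)*0*(3 + 7*0*(-1 + 0))/(-1 + 0))/(-2))*17)*3 = ((((⅐)*0*(3 + 7*0*(-1))/(-1))*(-½))*17)*3 = ((((⅐)*0*(-1)*(3 + 0))*(-½))*17)*3 = ((((⅐)*0*(-1)*3)*(-½))*17)*3 = ((0*(-½))*17)*3 = (0*17)*3 = 0*3 = 0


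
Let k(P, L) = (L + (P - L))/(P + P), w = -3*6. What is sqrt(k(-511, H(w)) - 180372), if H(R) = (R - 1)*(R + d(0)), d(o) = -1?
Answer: I*sqrt(721486)/2 ≈ 424.7*I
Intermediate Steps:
w = -18
H(R) = (-1 + R)**2 (H(R) = (R - 1)*(R - 1) = (-1 + R)*(-1 + R) = (-1 + R)**2)
k(P, L) = 1/2 (k(P, L) = P/((2*P)) = P*(1/(2*P)) = 1/2)
sqrt(k(-511, H(w)) - 180372) = sqrt(1/2 - 180372) = sqrt(-360743/2) = I*sqrt(721486)/2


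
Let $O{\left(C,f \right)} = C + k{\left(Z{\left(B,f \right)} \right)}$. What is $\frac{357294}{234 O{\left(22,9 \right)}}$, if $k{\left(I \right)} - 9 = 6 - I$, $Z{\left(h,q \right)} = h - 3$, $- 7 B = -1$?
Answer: $\frac{416843}{10881} \approx 38.309$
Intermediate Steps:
$B = \frac{1}{7}$ ($B = \left(- \frac{1}{7}\right) \left(-1\right) = \frac{1}{7} \approx 0.14286$)
$Z{\left(h,q \right)} = -3 + h$
$k{\left(I \right)} = 15 - I$ ($k{\left(I \right)} = 9 - \left(-6 + I\right) = 15 - I$)
$O{\left(C,f \right)} = \frac{125}{7} + C$ ($O{\left(C,f \right)} = C + \left(15 - \left(-3 + \frac{1}{7}\right)\right) = C + \left(15 - - \frac{20}{7}\right) = C + \left(15 + \frac{20}{7}\right) = C + \frac{125}{7} = \frac{125}{7} + C$)
$\frac{357294}{234 O{\left(22,9 \right)}} = \frac{357294}{234 \left(\frac{125}{7} + 22\right)} = \frac{357294}{234 \cdot \frac{279}{7}} = \frac{357294}{\frac{65286}{7}} = 357294 \cdot \frac{7}{65286} = \frac{416843}{10881}$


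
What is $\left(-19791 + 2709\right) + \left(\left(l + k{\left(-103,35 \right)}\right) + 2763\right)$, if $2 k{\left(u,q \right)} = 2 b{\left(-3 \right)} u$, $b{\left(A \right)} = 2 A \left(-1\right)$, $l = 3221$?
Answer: $-11716$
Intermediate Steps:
$b{\left(A \right)} = - 2 A$
$k{\left(u,q \right)} = 6 u$ ($k{\left(u,q \right)} = \frac{2 \left(\left(-2\right) \left(-3\right)\right) u}{2} = \frac{2 \cdot 6 u}{2} = \frac{12 u}{2} = 6 u$)
$\left(-19791 + 2709\right) + \left(\left(l + k{\left(-103,35 \right)}\right) + 2763\right) = \left(-19791 + 2709\right) + \left(\left(3221 + 6 \left(-103\right)\right) + 2763\right) = -17082 + \left(\left(3221 - 618\right) + 2763\right) = -17082 + \left(2603 + 2763\right) = -17082 + 5366 = -11716$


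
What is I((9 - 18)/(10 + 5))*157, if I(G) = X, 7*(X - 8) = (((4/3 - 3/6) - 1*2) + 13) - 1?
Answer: 62957/42 ≈ 1499.0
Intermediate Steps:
X = 401/42 (X = 8 + ((((4/3 - 3/6) - 1*2) + 13) - 1)/7 = 8 + ((((4*(1/3) - 3*1/6) - 2) + 13) - 1)/7 = 8 + ((((4/3 - 1/2) - 2) + 13) - 1)/7 = 8 + (((5/6 - 2) + 13) - 1)/7 = 8 + ((-7/6 + 13) - 1)/7 = 8 + (71/6 - 1)/7 = 8 + (1/7)*(65/6) = 8 + 65/42 = 401/42 ≈ 9.5476)
I(G) = 401/42
I((9 - 18)/(10 + 5))*157 = (401/42)*157 = 62957/42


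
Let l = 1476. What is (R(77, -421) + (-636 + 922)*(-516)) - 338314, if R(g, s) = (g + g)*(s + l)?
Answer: -323420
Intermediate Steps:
R(g, s) = 2*g*(1476 + s) (R(g, s) = (g + g)*(s + 1476) = (2*g)*(1476 + s) = 2*g*(1476 + s))
(R(77, -421) + (-636 + 922)*(-516)) - 338314 = (2*77*(1476 - 421) + (-636 + 922)*(-516)) - 338314 = (2*77*1055 + 286*(-516)) - 338314 = (162470 - 147576) - 338314 = 14894 - 338314 = -323420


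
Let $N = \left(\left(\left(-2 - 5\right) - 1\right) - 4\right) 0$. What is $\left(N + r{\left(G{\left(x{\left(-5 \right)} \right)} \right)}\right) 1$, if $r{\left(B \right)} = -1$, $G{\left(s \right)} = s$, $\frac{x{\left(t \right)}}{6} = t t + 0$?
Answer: $-1$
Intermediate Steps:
$x{\left(t \right)} = 6 t^{2}$ ($x{\left(t \right)} = 6 \left(t t + 0\right) = 6 \left(t^{2} + 0\right) = 6 t^{2}$)
$N = 0$ ($N = \left(\left(-7 - 1\right) - 4\right) 0 = \left(-8 - 4\right) 0 = \left(-12\right) 0 = 0$)
$\left(N + r{\left(G{\left(x{\left(-5 \right)} \right)} \right)}\right) 1 = \left(0 - 1\right) 1 = \left(-1\right) 1 = -1$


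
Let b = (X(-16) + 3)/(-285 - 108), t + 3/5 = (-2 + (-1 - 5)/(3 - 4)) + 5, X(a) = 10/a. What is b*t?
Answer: -133/2620 ≈ -0.050763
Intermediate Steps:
t = 42/5 (t = -⅗ + ((-2 + (-1 - 5)/(3 - 4)) + 5) = -⅗ + ((-2 - 6/(-1)) + 5) = -⅗ + ((-2 - 6*(-1)) + 5) = -⅗ + ((-2 + 6) + 5) = -⅗ + (4 + 5) = -⅗ + 9 = 42/5 ≈ 8.4000)
b = -19/3144 (b = (10/(-16) + 3)/(-285 - 108) = (10*(-1/16) + 3)/(-393) = (-5/8 + 3)*(-1/393) = (19/8)*(-1/393) = -19/3144 ≈ -0.0060433)
b*t = -19/3144*42/5 = -133/2620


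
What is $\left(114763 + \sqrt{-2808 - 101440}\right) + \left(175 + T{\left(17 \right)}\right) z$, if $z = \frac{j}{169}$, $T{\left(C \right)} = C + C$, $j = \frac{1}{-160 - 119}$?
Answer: $\frac{5411190004}{47151} + 2 i \sqrt{26062} \approx 1.1476 \cdot 10^{5} + 322.87 i$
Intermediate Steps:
$j = - \frac{1}{279}$ ($j = \frac{1}{-279} = - \frac{1}{279} \approx -0.0035842$)
$T{\left(C \right)} = 2 C$
$z = - \frac{1}{47151}$ ($z = - \frac{1}{279 \cdot 169} = \left(- \frac{1}{279}\right) \frac{1}{169} = - \frac{1}{47151} \approx -2.1208 \cdot 10^{-5}$)
$\left(114763 + \sqrt{-2808 - 101440}\right) + \left(175 + T{\left(17 \right)}\right) z = \left(114763 + \sqrt{-2808 - 101440}\right) + \left(175 + 2 \cdot 17\right) \left(- \frac{1}{47151}\right) = \left(114763 + \sqrt{-104248}\right) + \left(175 + 34\right) \left(- \frac{1}{47151}\right) = \left(114763 + 2 i \sqrt{26062}\right) + 209 \left(- \frac{1}{47151}\right) = \left(114763 + 2 i \sqrt{26062}\right) - \frac{209}{47151} = \frac{5411190004}{47151} + 2 i \sqrt{26062}$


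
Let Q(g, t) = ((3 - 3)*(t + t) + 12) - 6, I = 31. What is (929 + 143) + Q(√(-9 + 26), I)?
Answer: 1078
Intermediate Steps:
Q(g, t) = 6 (Q(g, t) = (0*(2*t) + 12) - 6 = (0 + 12) - 6 = 12 - 6 = 6)
(929 + 143) + Q(√(-9 + 26), I) = (929 + 143) + 6 = 1072 + 6 = 1078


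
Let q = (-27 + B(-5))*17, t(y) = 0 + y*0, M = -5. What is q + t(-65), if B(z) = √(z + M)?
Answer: -459 + 17*I*√10 ≈ -459.0 + 53.759*I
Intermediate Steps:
t(y) = 0 (t(y) = 0 + 0 = 0)
B(z) = √(-5 + z) (B(z) = √(z - 5) = √(-5 + z))
q = -459 + 17*I*√10 (q = (-27 + √(-5 - 5))*17 = (-27 + √(-10))*17 = (-27 + I*√10)*17 = -459 + 17*I*√10 ≈ -459.0 + 53.759*I)
q + t(-65) = (-459 + 17*I*√10) + 0 = -459 + 17*I*√10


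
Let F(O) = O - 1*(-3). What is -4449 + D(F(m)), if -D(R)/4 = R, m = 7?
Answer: -4489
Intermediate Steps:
F(O) = 3 + O (F(O) = O + 3 = 3 + O)
D(R) = -4*R
-4449 + D(F(m)) = -4449 - 4*(3 + 7) = -4449 - 4*10 = -4449 - 40 = -4489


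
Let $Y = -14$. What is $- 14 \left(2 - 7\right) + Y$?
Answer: $56$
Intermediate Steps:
$- 14 \left(2 - 7\right) + Y = - 14 \left(2 - 7\right) - 14 = \left(-14\right) \left(-5\right) - 14 = 70 - 14 = 56$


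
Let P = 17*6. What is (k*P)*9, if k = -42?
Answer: -38556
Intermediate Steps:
P = 102
(k*P)*9 = -42*102*9 = -4284*9 = -38556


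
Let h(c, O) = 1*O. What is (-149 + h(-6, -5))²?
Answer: 23716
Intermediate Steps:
h(c, O) = O
(-149 + h(-6, -5))² = (-149 - 5)² = (-154)² = 23716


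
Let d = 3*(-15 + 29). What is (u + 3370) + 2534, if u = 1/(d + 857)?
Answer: 5307697/899 ≈ 5904.0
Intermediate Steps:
d = 42 (d = 3*14 = 42)
u = 1/899 (u = 1/(42 + 857) = 1/899 ≈ 0.0011123)
(u + 3370) + 2534 = (1/899 + 3370) + 2534 = 3029631/899 + 2534 = 5307697/899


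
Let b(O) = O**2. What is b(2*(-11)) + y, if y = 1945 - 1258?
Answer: 1171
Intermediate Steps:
y = 687
b(2*(-11)) + y = (2*(-11))**2 + 687 = (-22)**2 + 687 = 484 + 687 = 1171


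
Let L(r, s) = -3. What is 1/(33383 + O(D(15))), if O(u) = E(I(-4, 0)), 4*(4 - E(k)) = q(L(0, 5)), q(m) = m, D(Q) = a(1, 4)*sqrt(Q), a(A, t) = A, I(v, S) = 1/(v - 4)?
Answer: 4/133551 ≈ 2.9951e-5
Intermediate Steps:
I(v, S) = 1/(-4 + v)
D(Q) = sqrt(Q) (D(Q) = 1*sqrt(Q) = sqrt(Q))
E(k) = 19/4 (E(k) = 4 - 1/4*(-3) = 4 + 3/4 = 19/4)
O(u) = 19/4
1/(33383 + O(D(15))) = 1/(33383 + 19/4) = 1/(133551/4) = 4/133551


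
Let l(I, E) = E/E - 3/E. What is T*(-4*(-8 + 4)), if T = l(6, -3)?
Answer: 32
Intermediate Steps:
l(I, E) = 1 - 3/E
T = 2 (T = (-3 - 3)/(-3) = -1/3*(-6) = 2)
T*(-4*(-8 + 4)) = 2*(-4*(-8 + 4)) = 2*(-4*(-4)) = 2*16 = 32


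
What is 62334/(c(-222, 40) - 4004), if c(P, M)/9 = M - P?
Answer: -31167/823 ≈ -37.870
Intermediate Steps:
c(P, M) = -9*P + 9*M (c(P, M) = 9*(M - P) = -9*P + 9*M)
62334/(c(-222, 40) - 4004) = 62334/((-9*(-222) + 9*40) - 4004) = 62334/((1998 + 360) - 4004) = 62334/(2358 - 4004) = 62334/(-1646) = 62334*(-1/1646) = -31167/823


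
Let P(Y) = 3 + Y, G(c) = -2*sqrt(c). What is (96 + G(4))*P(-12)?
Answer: -828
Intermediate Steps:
(96 + G(4))*P(-12) = (96 - 2*sqrt(4))*(3 - 12) = (96 - 2*2)*(-9) = (96 - 4)*(-9) = 92*(-9) = -828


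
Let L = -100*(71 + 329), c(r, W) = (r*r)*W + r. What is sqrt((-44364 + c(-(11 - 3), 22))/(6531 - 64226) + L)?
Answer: 2*I*sqrt(33286510548005)/57695 ≈ 200.0*I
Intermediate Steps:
c(r, W) = r + W*r**2 (c(r, W) = r**2*W + r = W*r**2 + r = r + W*r**2)
L = -40000 (L = -100*400 = -40000)
sqrt((-44364 + c(-(11 - 3), 22))/(6531 - 64226) + L) = sqrt((-44364 + (-(11 - 3))*(1 + 22*(-(11 - 3))))/(6531 - 64226) - 40000) = sqrt((-44364 + (-1*8)*(1 + 22*(-1*8)))/(-57695) - 40000) = sqrt((-44364 - 8*(1 + 22*(-8)))*(-1/57695) - 40000) = sqrt((-44364 - 8*(1 - 176))*(-1/57695) - 40000) = sqrt((-44364 - 8*(-175))*(-1/57695) - 40000) = sqrt((-44364 + 1400)*(-1/57695) - 40000) = sqrt(-42964*(-1/57695) - 40000) = sqrt(42964/57695 - 40000) = sqrt(-2307757036/57695) = 2*I*sqrt(33286510548005)/57695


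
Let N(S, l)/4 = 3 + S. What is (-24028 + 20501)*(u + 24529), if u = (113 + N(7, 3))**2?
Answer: -169077326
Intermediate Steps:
N(S, l) = 12 + 4*S (N(S, l) = 4*(3 + S) = 12 + 4*S)
u = 23409 (u = (113 + (12 + 4*7))**2 = (113 + (12 + 28))**2 = (113 + 40)**2 = 153**2 = 23409)
(-24028 + 20501)*(u + 24529) = (-24028 + 20501)*(23409 + 24529) = -3527*47938 = -169077326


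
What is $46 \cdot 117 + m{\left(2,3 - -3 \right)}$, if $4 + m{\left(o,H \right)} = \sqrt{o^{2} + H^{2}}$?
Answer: $5378 + 2 \sqrt{10} \approx 5384.3$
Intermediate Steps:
$m{\left(o,H \right)} = -4 + \sqrt{H^{2} + o^{2}}$ ($m{\left(o,H \right)} = -4 + \sqrt{o^{2} + H^{2}} = -4 + \sqrt{H^{2} + o^{2}}$)
$46 \cdot 117 + m{\left(2,3 - -3 \right)} = 46 \cdot 117 - \left(4 - \sqrt{\left(3 - -3\right)^{2} + 2^{2}}\right) = 5382 - \left(4 - \sqrt{\left(3 + 3\right)^{2} + 4}\right) = 5382 - \left(4 - \sqrt{6^{2} + 4}\right) = 5382 - \left(4 - \sqrt{36 + 4}\right) = 5382 - \left(4 - \sqrt{40}\right) = 5382 - \left(4 - 2 \sqrt{10}\right) = 5378 + 2 \sqrt{10}$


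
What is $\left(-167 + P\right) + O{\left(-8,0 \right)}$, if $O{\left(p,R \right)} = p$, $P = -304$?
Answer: $-479$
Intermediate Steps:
$\left(-167 + P\right) + O{\left(-8,0 \right)} = \left(-167 - 304\right) - 8 = -471 - 8 = -479$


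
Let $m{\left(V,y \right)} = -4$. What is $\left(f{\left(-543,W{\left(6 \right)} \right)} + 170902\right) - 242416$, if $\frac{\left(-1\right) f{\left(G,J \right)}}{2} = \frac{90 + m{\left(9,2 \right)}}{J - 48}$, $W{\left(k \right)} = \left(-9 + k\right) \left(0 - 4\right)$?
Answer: $- \frac{643583}{9} \approx -71509.0$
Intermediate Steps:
$W{\left(k \right)} = 36 - 4 k$ ($W{\left(k \right)} = \left(-9 + k\right) \left(-4\right) = 36 - 4 k$)
$f{\left(G,J \right)} = - \frac{172}{-48 + J}$ ($f{\left(G,J \right)} = - 2 \frac{90 - 4}{J - 48} = - 2 \frac{86}{-48 + J} = - \frac{172}{-48 + J}$)
$\left(f{\left(-543,W{\left(6 \right)} \right)} + 170902\right) - 242416 = \left(- \frac{172}{-48 + \left(36 - 24\right)} + 170902\right) - 242416 = \left(- \frac{172}{-48 + 12} + 170902\right) - 242416 = \left(- \frac{172}{-36} + 170902\right) - 242416 = \left(\left(-172\right) \left(- \frac{1}{36}\right) + 170902\right) - 242416 = \left(\frac{43}{9} + 170902\right) - 242416 = \frac{1538161}{9} - 242416 = - \frac{643583}{9}$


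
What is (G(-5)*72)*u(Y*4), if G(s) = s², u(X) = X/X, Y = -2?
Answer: 1800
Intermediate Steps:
u(X) = 1
(G(-5)*72)*u(Y*4) = ((-5)²*72)*1 = (25*72)*1 = 1800*1 = 1800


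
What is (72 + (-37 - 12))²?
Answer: 529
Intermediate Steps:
(72 + (-37 - 12))² = (72 - 49)² = 23² = 529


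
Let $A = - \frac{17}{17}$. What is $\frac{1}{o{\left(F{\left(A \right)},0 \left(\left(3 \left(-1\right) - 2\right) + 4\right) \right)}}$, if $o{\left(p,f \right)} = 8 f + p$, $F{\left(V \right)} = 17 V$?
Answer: $- \frac{1}{17} \approx -0.058824$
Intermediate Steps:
$A = -1$ ($A = \left(-17\right) \frac{1}{17} = -1$)
$o{\left(p,f \right)} = p + 8 f$
$\frac{1}{o{\left(F{\left(A \right)},0 \left(\left(3 \left(-1\right) - 2\right) + 4\right) \right)}} = \frac{1}{17 \left(-1\right) + 8 \cdot 0 \left(\left(3 \left(-1\right) - 2\right) + 4\right)} = \frac{1}{-17 + 8 \cdot 0 \left(\left(-3 - 2\right) + 4\right)} = \frac{1}{-17 + 8 \cdot 0 \left(-5 + 4\right)} = \frac{1}{-17 + 8 \cdot 0 \left(-1\right)} = \frac{1}{-17 + 8 \cdot 0} = \frac{1}{-17 + 0} = \frac{1}{-17} = - \frac{1}{17}$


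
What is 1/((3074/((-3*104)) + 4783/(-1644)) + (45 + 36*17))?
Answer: 1781/1147388 ≈ 0.0015522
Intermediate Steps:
1/((3074/((-3*104)) + 4783/(-1644)) + (45 + 36*17)) = 1/((3074/(-312) + 4783*(-1/1644)) + (45 + 612)) = 1/((3074*(-1/312) - 4783/1644) + 657) = 1/((-1537/156 - 4783/1644) + 657) = 1/(-22729/1781 + 657) = 1/(1147388/1781) = 1781/1147388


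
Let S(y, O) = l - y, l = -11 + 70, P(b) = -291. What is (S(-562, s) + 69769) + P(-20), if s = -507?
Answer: 70099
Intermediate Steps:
l = 59
S(y, O) = 59 - y
(S(-562, s) + 69769) + P(-20) = ((59 - 1*(-562)) + 69769) - 291 = ((59 + 562) + 69769) - 291 = (621 + 69769) - 291 = 70390 - 291 = 70099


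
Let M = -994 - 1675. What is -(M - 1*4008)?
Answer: 6677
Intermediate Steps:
M = -2669
-(M - 1*4008) = -(-2669 - 1*4008) = -(-2669 - 4008) = -1*(-6677) = 6677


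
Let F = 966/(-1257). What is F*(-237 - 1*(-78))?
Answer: 51198/419 ≈ 122.19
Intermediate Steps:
F = -322/419 (F = 966*(-1/1257) = -322/419 ≈ -0.76850)
F*(-237 - 1*(-78)) = -322*(-237 - 1*(-78))/419 = -322*(-237 + 78)/419 = -322/419*(-159) = 51198/419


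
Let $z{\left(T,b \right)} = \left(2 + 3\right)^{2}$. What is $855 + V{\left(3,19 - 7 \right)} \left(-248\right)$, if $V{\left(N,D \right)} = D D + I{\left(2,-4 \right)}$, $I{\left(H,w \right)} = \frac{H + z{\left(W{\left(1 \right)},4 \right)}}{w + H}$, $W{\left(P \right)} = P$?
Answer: $-31509$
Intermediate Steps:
$z{\left(T,b \right)} = 25$ ($z{\left(T,b \right)} = 5^{2} = 25$)
$I{\left(H,w \right)} = \frac{25 + H}{H + w}$ ($I{\left(H,w \right)} = \frac{H + 25}{w + H} = \frac{25 + H}{H + w}$)
$V{\left(N,D \right)} = - \frac{27}{2} + D^{2}$ ($V{\left(N,D \right)} = D D + \frac{25 + 2}{2 - 4} = D^{2} + \frac{1}{-2} \cdot 27 = D^{2} - \frac{27}{2} = - \frac{27}{2} + D^{2}$)
$855 + V{\left(3,19 - 7 \right)} \left(-248\right) = 855 + \left(- \frac{27}{2} + \left(19 - 7\right)^{2}\right) \left(-248\right) = 855 + \left(- \frac{27}{2} + 12^{2}\right) \left(-248\right) = 855 + \left(- \frac{27}{2} + 144\right) \left(-248\right) = 855 + \frac{261}{2} \left(-248\right) = 855 - 32364 = -31509$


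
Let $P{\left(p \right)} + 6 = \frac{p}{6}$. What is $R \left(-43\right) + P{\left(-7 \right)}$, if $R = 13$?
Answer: $- \frac{3397}{6} \approx -566.17$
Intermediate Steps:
$P{\left(p \right)} = -6 + \frac{p}{6}$
$R \left(-43\right) + P{\left(-7 \right)} = 13 \left(-43\right) + \left(-6 + \frac{1}{6} \left(-7\right)\right) = -559 - \frac{43}{6} = - \frac{3397}{6}$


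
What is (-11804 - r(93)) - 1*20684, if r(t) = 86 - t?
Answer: -32481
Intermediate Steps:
(-11804 - r(93)) - 1*20684 = (-11804 - (86 - 1*93)) - 1*20684 = (-11804 - (86 - 93)) - 20684 = (-11804 - 1*(-7)) - 20684 = (-11804 + 7) - 20684 = -11797 - 20684 = -32481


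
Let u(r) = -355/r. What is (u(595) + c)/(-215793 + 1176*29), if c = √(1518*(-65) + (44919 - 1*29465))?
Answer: 1/304521 - 4*I*√5201/181689 ≈ 3.2838e-6 - 0.0015877*I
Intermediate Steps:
c = 4*I*√5201 (c = √(-98670 + (44919 - 29465)) = √(-98670 + 15454) = √(-83216) = 4*I*√5201 ≈ 288.47*I)
(u(595) + c)/(-215793 + 1176*29) = (-355/595 + 4*I*√5201)/(-215793 + 1176*29) = (-355*1/595 + 4*I*√5201)/(-215793 + 34104) = (-71/119 + 4*I*√5201)/(-181689) = (-71/119 + 4*I*√5201)*(-1/181689) = 1/304521 - 4*I*√5201/181689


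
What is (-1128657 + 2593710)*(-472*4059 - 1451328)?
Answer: -4933091300328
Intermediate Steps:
(-1128657 + 2593710)*(-472*4059 - 1451328) = 1465053*(-1915848 - 1451328) = 1465053*(-3367176) = -4933091300328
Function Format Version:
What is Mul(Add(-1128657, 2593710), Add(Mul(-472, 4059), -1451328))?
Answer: -4933091300328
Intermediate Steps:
Mul(Add(-1128657, 2593710), Add(Mul(-472, 4059), -1451328)) = Mul(1465053, Add(-1915848, -1451328)) = Mul(1465053, -3367176) = -4933091300328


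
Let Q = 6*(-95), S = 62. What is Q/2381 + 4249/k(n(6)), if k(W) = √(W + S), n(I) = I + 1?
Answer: -570/2381 + 4249*√69/69 ≈ 511.28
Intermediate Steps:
Q = -570
n(I) = 1 + I
k(W) = √(62 + W) (k(W) = √(W + 62) = √(62 + W))
Q/2381 + 4249/k(n(6)) = -570/2381 + 4249/(√(62 + (1 + 6))) = -570*1/2381 + 4249/(√(62 + 7)) = -570/2381 + 4249/(√69) = -570/2381 + 4249*(√69/69) = -570/2381 + 4249*√69/69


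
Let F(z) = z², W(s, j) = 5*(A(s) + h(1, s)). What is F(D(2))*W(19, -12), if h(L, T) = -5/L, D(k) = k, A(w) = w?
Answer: 280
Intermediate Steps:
W(s, j) = -25 + 5*s (W(s, j) = 5*(s - 5/1) = 5*(s - 5*1) = 5*(s - 5) = 5*(-5 + s) = -25 + 5*s)
F(D(2))*W(19, -12) = 2²*(-25 + 5*19) = 4*(-25 + 95) = 4*70 = 280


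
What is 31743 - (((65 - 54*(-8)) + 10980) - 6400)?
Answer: 26666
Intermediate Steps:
31743 - (((65 - 54*(-8)) + 10980) - 6400) = 31743 - (((65 + 432) + 10980) - 6400) = 31743 - ((497 + 10980) - 6400) = 31743 - (11477 - 6400) = 31743 - 1*5077 = 31743 - 5077 = 26666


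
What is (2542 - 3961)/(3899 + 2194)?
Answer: -473/2031 ≈ -0.23289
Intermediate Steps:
(2542 - 3961)/(3899 + 2194) = -1419/6093 = -1419*1/6093 = -473/2031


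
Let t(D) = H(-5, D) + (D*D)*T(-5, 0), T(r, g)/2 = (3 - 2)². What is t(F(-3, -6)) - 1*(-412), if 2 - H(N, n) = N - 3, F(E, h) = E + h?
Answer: 584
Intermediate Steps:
T(r, g) = 2 (T(r, g) = 2*(3 - 2)² = 2*1² = 2*1 = 2)
H(N, n) = 5 - N (H(N, n) = 2 - (N - 3) = 2 - (-3 + N) = 2 + (3 - N) = 5 - N)
t(D) = 10 + 2*D² (t(D) = (5 - 1*(-5)) + (D*D)*2 = (5 + 5) + D²*2 = 10 + 2*D²)
t(F(-3, -6)) - 1*(-412) = (10 + 2*(-3 - 6)²) - 1*(-412) = (10 + 2*(-9)²) + 412 = (10 + 2*81) + 412 = (10 + 162) + 412 = 172 + 412 = 584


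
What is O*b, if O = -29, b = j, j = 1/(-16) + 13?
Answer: -6003/16 ≈ -375.19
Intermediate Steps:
j = 207/16 (j = -1/16 + 13 = 207/16 ≈ 12.938)
b = 207/16 ≈ 12.938
O*b = -29*207/16 = -6003/16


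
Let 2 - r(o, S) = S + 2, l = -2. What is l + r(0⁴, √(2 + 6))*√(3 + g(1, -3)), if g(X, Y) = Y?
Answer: -2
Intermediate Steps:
r(o, S) = -S (r(o, S) = 2 - (S + 2) = 2 - (2 + S) = 2 + (-2 - S) = -S)
l + r(0⁴, √(2 + 6))*√(3 + g(1, -3)) = -2 + (-√(2 + 6))*√(3 - 3) = -2 + (-√8)*√0 = -2 - 2*√2*0 = -2 + 0 = -2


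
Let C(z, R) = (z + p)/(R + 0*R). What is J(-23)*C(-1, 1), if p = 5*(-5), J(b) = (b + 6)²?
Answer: -7514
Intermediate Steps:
J(b) = (6 + b)²
p = -25
C(z, R) = (-25 + z)/R (C(z, R) = (z - 25)/(R + 0*R) = (-25 + z)/(R + 0) = (-25 + z)/R)
J(-23)*C(-1, 1) = (6 - 23)²*((-25 - 1)/1) = (-17)²*(1*(-26)) = 289*(-26) = -7514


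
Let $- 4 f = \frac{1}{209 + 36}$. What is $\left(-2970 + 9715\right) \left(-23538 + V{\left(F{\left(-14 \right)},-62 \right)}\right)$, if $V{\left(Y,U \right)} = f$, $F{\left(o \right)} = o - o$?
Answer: $- \frac{31117708109}{196} \approx -1.5876 \cdot 10^{8}$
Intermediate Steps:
$F{\left(o \right)} = 0$
$f = - \frac{1}{980}$ ($f = - \frac{1}{4 \left(209 + 36\right)} = - \frac{1}{4 \cdot 245} = \left(- \frac{1}{4}\right) \frac{1}{245} = - \frac{1}{980} \approx -0.0010204$)
$V{\left(Y,U \right)} = - \frac{1}{980}$
$\left(-2970 + 9715\right) \left(-23538 + V{\left(F{\left(-14 \right)},-62 \right)}\right) = \left(-2970 + 9715\right) \left(-23538 - \frac{1}{980}\right) = 6745 \left(- \frac{23067241}{980}\right) = - \frac{31117708109}{196}$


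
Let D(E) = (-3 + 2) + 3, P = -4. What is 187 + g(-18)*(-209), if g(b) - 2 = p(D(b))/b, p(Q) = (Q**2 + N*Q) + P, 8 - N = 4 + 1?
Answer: -484/3 ≈ -161.33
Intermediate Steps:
N = 3 (N = 8 - (4 + 1) = 8 - 1*5 = 8 - 5 = 3)
D(E) = 2 (D(E) = -1 + 3 = 2)
p(Q) = -4 + Q**2 + 3*Q (p(Q) = (Q**2 + 3*Q) - 4 = -4 + Q**2 + 3*Q)
g(b) = 2 + 6/b (g(b) = 2 + (-4 + 2**2 + 3*2)/b = 2 + (-4 + 4 + 6)/b = 2 + 6/b)
187 + g(-18)*(-209) = 187 + (2 + 6/(-18))*(-209) = 187 + (2 + 6*(-1/18))*(-209) = 187 + (2 - 1/3)*(-209) = 187 + (5/3)*(-209) = 187 - 1045/3 = -484/3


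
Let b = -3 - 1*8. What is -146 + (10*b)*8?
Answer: -1026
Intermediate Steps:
b = -11 (b = -3 - 8 = -11)
-146 + (10*b)*8 = -146 + (10*(-11))*8 = -146 - 110*8 = -146 - 880 = -1026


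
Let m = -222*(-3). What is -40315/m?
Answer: -40315/666 ≈ -60.533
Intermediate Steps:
m = 666
-40315/m = -40315/666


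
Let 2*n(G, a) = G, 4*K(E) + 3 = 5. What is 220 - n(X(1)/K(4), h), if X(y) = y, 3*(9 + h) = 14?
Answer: 219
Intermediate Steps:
h = -13/3 (h = -9 + (1/3)*14 = -9 + 14/3 = -13/3 ≈ -4.3333)
K(E) = 1/2 (K(E) = -3/4 + (1/4)*5 = -3/4 + 5/4 = 1/2)
n(G, a) = G/2
220 - n(X(1)/K(4), h) = 220 - 1/(1/2)/2 = 220 - 1*2/2 = 220 - 2/2 = 220 - 1*1 = 220 - 1 = 219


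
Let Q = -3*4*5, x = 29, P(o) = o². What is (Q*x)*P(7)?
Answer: -85260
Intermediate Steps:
Q = -60 (Q = -12*5 = -60)
(Q*x)*P(7) = -60*29*7² = -1740*49 = -85260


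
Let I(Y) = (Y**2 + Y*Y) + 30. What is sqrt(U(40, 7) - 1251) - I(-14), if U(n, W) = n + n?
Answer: -422 + I*sqrt(1171) ≈ -422.0 + 34.22*I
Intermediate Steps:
U(n, W) = 2*n
I(Y) = 30 + 2*Y**2 (I(Y) = (Y**2 + Y**2) + 30 = 2*Y**2 + 30 = 30 + 2*Y**2)
sqrt(U(40, 7) - 1251) - I(-14) = sqrt(2*40 - 1251) - (30 + 2*(-14)**2) = sqrt(80 - 1251) - (30 + 2*196) = sqrt(-1171) - (30 + 392) = I*sqrt(1171) - 1*422 = I*sqrt(1171) - 422 = -422 + I*sqrt(1171)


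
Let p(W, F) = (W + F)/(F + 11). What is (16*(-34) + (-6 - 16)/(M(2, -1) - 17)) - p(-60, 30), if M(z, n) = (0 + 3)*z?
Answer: -22192/41 ≈ -541.27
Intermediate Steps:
M(z, n) = 3*z
p(W, F) = (F + W)/(11 + F)
(16*(-34) + (-6 - 16)/(M(2, -1) - 17)) - p(-60, 30) = (16*(-34) + (-6 - 16)/(3*2 - 17)) - (30 - 60)/(11 + 30) = (-544 - 22/(6 - 17)) - (-30)/41 = (-544 - 22/(-11)) - (-30)/41 = (-544 - 22*(-1/11)) - 1*(-30/41) = (-544 + 2) + 30/41 = -542 + 30/41 = -22192/41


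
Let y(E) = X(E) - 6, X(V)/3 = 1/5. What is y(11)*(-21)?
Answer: 567/5 ≈ 113.40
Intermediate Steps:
X(V) = 3/5
y(E) = -27/5 (y(E) = 3/5 - 6 = -27/5)
y(11)*(-21) = -27/5*(-21) = 567/5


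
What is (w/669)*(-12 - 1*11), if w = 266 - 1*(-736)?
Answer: -7682/223 ≈ -34.448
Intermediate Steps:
w = 1002 (w = 266 + 736 = 1002)
(w/669)*(-12 - 1*11) = (1002/669)*(-12 - 1*11) = (1002*(1/669))*(-12 - 11) = (334/223)*(-23) = -7682/223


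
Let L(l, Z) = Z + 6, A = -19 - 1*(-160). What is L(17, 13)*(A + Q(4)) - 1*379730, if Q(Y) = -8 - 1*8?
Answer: -377355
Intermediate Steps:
A = 141 (A = -19 + 160 = 141)
L(l, Z) = 6 + Z
Q(Y) = -16 (Q(Y) = -8 - 8 = -16)
L(17, 13)*(A + Q(4)) - 1*379730 = (6 + 13)*(141 - 16) - 1*379730 = 19*125 - 379730 = 2375 - 379730 = -377355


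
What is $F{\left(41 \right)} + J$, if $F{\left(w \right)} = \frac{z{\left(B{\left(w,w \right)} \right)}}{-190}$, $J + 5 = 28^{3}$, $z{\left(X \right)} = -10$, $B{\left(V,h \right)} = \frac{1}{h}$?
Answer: $\frac{416994}{19} \approx 21947.0$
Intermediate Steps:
$J = 21947$ ($J = -5 + 28^{3} = -5 + 21952 = 21947$)
$F{\left(w \right)} = \frac{1}{19}$ ($F{\left(w \right)} = - \frac{10}{-190} = \left(-10\right) \left(- \frac{1}{190}\right) = \frac{1}{19}$)
$F{\left(41 \right)} + J = \frac{1}{19} + 21947 = \frac{416994}{19}$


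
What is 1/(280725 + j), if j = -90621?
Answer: 1/190104 ≈ 5.2603e-6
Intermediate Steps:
1/(280725 + j) = 1/(280725 - 90621) = 1/190104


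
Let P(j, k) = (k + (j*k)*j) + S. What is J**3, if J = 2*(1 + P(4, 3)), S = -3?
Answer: 941192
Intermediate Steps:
P(j, k) = -3 + k + k*j**2 (P(j, k) = (k + (j*k)*j) - 3 = (k + k*j**2) - 3 = -3 + k + k*j**2)
J = 98 (J = 2*(1 + (-3 + 3 + 3*4**2)) = 2*(1 + (-3 + 3 + 3*16)) = 2*(1 + (-3 + 3 + 48)) = 2*(1 + 48) = 2*49 = 98)
J**3 = 98**3 = 941192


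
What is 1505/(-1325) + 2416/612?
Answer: 114007/40545 ≈ 2.8119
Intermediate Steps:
1505/(-1325) + 2416/612 = 1505*(-1/1325) + 2416*(1/612) = -301/265 + 604/153 = 114007/40545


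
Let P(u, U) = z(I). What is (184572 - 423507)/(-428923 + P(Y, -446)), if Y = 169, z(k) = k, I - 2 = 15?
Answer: 238935/428906 ≈ 0.55708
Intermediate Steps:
I = 17 (I = 2 + 15 = 17)
P(u, U) = 17
(184572 - 423507)/(-428923 + P(Y, -446)) = (184572 - 423507)/(-428923 + 17) = -238935/(-428906) = -238935*(-1/428906) = 238935/428906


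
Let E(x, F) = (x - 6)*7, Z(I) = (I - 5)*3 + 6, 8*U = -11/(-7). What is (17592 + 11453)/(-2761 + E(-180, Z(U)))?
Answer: -29045/4063 ≈ -7.1487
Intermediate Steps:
U = 11/56 (U = (-11/(-7))/8 = (-11*(-1/7))/8 = (1/8)*(11/7) = 11/56 ≈ 0.19643)
Z(I) = -9 + 3*I (Z(I) = (-5 + I)*3 + 6 = (-15 + 3*I) + 6 = -9 + 3*I)
E(x, F) = -42 + 7*x (E(x, F) = (-6 + x)*7 = -42 + 7*x)
(17592 + 11453)/(-2761 + E(-180, Z(U))) = (17592 + 11453)/(-2761 + (-42 + 7*(-180))) = 29045/(-2761 + (-42 - 1260)) = 29045/(-2761 - 1302) = 29045/(-4063) = 29045*(-1/4063) = -29045/4063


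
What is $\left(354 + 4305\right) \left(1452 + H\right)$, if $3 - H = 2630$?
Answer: $-5474325$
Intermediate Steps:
$H = -2627$ ($H = 3 - 2630 = -2627$)
$\left(354 + 4305\right) \left(1452 + H\right) = \left(354 + 4305\right) \left(1452 - 2627\right) = 4659 \left(-1175\right) = -5474325$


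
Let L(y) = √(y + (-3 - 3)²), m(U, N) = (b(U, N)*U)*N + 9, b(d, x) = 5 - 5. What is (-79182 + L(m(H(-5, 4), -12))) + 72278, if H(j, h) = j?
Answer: -6904 + 3*√5 ≈ -6897.3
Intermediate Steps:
b(d, x) = 0
m(U, N) = 9 (m(U, N) = (0*U)*N + 9 = 0*N + 9 = 0 + 9 = 9)
L(y) = √(36 + y) (L(y) = √(y + (-6)²) = √(y + 36) = √(36 + y))
(-79182 + L(m(H(-5, 4), -12))) + 72278 = (-79182 + √(36 + 9)) + 72278 = (-79182 + √45) + 72278 = (-79182 + 3*√5) + 72278 = -6904 + 3*√5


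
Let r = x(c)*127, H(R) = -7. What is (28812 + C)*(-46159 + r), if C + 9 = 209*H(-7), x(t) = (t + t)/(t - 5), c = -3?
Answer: -1259382925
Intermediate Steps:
x(t) = 2*t/(-5 + t) (x(t) = (2*t)/(-5 + t) = 2*t/(-5 + t))
C = -1472 (C = -9 + 209*(-7) = -9 - 1463 = -1472)
r = 381/4 (r = (2*(-3)/(-5 - 3))*127 = (2*(-3)/(-8))*127 = (2*(-3)*(-1/8))*127 = (3/4)*127 = 381/4 ≈ 95.250)
(28812 + C)*(-46159 + r) = (28812 - 1472)*(-46159 + 381/4) = 27340*(-184255/4) = -1259382925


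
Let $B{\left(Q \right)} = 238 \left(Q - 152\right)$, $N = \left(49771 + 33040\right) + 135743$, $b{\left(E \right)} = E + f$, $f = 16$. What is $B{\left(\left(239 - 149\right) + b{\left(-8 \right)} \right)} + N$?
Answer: $205702$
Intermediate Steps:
$b{\left(E \right)} = 16 + E$ ($b{\left(E \right)} = E + 16 = 16 + E$)
$N = 218554$ ($N = 82811 + 135743 = 218554$)
$B{\left(Q \right)} = -36176 + 238 Q$ ($B{\left(Q \right)} = 238 \left(-152 + Q\right) = -36176 + 238 Q$)
$B{\left(\left(239 - 149\right) + b{\left(-8 \right)} \right)} + N = \left(-36176 + 238 \left(\left(239 - 149\right) + \left(16 - 8\right)\right)\right) + 218554 = \left(-36176 + 238 \left(90 + 8\right)\right) + 218554 = \left(-36176 + 238 \cdot 98\right) + 218554 = \left(-36176 + 23324\right) + 218554 = -12852 + 218554 = 205702$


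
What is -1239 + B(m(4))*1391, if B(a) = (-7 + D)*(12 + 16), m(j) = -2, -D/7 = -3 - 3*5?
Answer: 4633573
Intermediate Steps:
D = 126 (D = -7*(-3 - 3*5) = -7*(-3 - 15) = -7*(-18) = 126)
B(a) = 3332 (B(a) = (-7 + 126)*(12 + 16) = 119*28 = 3332)
-1239 + B(m(4))*1391 = -1239 + 3332*1391 = -1239 + 4634812 = 4633573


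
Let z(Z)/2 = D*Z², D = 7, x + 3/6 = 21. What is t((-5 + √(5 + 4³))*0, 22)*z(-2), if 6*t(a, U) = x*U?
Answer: 12628/3 ≈ 4209.3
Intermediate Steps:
x = 41/2 (x = -½ + 21 = 41/2 ≈ 20.500)
z(Z) = 14*Z² (z(Z) = 2*(7*Z²) = 14*Z²)
t(a, U) = 41*U/12 (t(a, U) = (41*U/2)/6 = 41*U/12)
t((-5 + √(5 + 4³))*0, 22)*z(-2) = ((41/12)*22)*(14*(-2)²) = 451*(14*4)/6 = (451/6)*56 = 12628/3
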